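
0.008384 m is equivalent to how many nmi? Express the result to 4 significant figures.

4.527 × 10^-6 nautical miles

1 m = 0.000539957 nautical miles.
Then 0.008384 × 0.000539957 ≈ 4.527 × 10^-6 nmi.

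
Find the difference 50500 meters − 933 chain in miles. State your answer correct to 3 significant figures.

19.7 mi

50500 m = 31.3792 mi and 933 chain = 11.6625 mi.
31.3792 − 11.6625 ≈ 19.7 mi.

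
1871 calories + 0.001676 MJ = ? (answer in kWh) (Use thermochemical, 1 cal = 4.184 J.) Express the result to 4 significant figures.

0.002640 kWh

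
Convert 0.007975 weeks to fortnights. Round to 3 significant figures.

0.00399 fortnights

1 wk = 0.500000 fortnights.
Thus 0.007975 × 0.500000 ≈ 0.00399 fortnight.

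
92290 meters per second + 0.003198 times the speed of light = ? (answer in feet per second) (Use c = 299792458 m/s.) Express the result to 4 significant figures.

3.448e+6 feet per second

92290 m/s = 302789 ft/s and 0.003198 c = 3.14546e+6 ft/s.
302789 + 3.14546e+6 ≈ 3.448e+6 ft/s.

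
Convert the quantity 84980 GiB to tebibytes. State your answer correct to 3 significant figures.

83.0 tebibytes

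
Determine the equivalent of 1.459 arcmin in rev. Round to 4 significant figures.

6.755e-5 revolutions

1 arcmin = 4.62963e-5 revolutions.
Thus 1.459 × 4.62963e-5 ≈ 6.755e-5 rev.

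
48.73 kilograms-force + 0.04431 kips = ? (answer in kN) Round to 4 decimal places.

0.6750 kN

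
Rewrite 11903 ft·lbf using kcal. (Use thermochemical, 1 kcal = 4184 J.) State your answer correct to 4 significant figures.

1 ft·lbf = 0.000324048 kilocalories.
Then 11903 × 0.000324048 ≈ 3.857 kcal.

3.857 kcal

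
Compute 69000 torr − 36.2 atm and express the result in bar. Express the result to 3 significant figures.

69000 torr = 91.99243 bar and 36.2 atm = 36.67965 bar.
91.99243 − 36.67965 ≈ 55.3 bar.

55.3 bar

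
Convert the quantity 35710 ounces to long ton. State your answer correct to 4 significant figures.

1 ounce = 2.79018 × 10^-5 long ton.
Thus 35710 × 2.79018 × 10^-5 ≈ 0.9964 long ton.

0.9964 long ton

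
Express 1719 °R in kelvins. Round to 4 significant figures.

955.0 K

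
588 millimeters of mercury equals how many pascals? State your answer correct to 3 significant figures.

78400 Pa

1 millimeter of mercury = 133.322 Pa.
So 588 × 133.322 ≈ 78400 Pa.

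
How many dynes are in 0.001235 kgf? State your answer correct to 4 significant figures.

1 kgf = 980665 dyn.
Then 0.001235 × 980665 ≈ 1211 dyn.

1211 dyn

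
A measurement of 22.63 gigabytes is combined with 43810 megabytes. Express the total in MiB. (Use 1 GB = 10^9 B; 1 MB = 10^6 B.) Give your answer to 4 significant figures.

22.63 GB = 21581.6 MiB and 43810 MB = 41780.5 MiB.
21581.6 + 41780.5 ≈ 63360 MiB.

63360 mebibytes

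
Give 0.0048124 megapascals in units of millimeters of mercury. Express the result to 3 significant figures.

36.1 millimeters of mercury

1 MPa = 7500.62 millimeters of mercury.
Thus 0.0048124 × 7500.62 ≈ 36.1 mmHg.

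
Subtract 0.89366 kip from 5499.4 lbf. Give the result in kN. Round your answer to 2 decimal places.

20.49 kN

5499.4 lbf = 24.4625 kN and 0.89366 kip = 3.97520 kN.
24.4625 − 3.97520 ≈ 20.49 kN.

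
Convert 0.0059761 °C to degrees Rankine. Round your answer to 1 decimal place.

491.7 °R

°R = (°C + 273.15) × 9/5.
Applying the formula gives 491.7 °R.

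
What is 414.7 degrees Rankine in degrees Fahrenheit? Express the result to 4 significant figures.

°R = °F + 459.67.
Applying the formula gives -44.97 °F.

-44.97 °F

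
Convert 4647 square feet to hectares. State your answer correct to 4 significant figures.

1 square foot = 9.29030e-6 ha.
So 4647 × 9.29030e-6 ≈ 0.04317 ha.

0.04317 hectares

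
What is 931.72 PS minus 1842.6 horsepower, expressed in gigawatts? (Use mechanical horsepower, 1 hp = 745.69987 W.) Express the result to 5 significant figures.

-0.00068875 GW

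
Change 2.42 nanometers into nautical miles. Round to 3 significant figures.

1.31 × 10^-12 nmi

1 nm = 5.39957 × 10^-13 nmi.
So 2.42 × 5.39957 × 10^-13 ≈ 1.31 × 10^-12 nmi.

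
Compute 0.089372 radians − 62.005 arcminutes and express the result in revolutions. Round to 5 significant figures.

0.011353 revolutions

0.089372 rad = 0.0142240 rev and 62.005 arcmin = 0.00287060 rev.
0.0142240 − 0.00287060 ≈ 0.011353 rev.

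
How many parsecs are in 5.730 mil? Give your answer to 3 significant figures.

1 mil = 8.23158e-22 pc.
So 5.730 × 8.23158e-22 ≈ 4.72e-21 pc.

4.72e-21 pc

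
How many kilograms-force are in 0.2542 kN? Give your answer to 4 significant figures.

1 kN = 101.972 kilograms-force.
0.2542 × 101.972 ≈ 25.92 kgf.

25.92 kgf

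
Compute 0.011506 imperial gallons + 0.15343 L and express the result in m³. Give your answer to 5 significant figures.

0.011506 imp gal = 5.23073e-5 m³ and 0.15343 L = 0.000153430 m³.
5.23073e-5 + 0.000153430 ≈ 0.00020574 m³.

0.00020574 cubic meters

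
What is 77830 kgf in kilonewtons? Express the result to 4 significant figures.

763.3 kilonewtons

1 kilogram-force = 0.00980665 kilonewtons.
So 77830 × 0.00980665 ≈ 763.3 kN.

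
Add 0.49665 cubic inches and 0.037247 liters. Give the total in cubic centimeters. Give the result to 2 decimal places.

45.39 cm³

0.49665 in³ = 8.13864 cm³ and 0.037247 L = 37.2470 cm³.
8.13864 + 37.2470 ≈ 45.39 cm³.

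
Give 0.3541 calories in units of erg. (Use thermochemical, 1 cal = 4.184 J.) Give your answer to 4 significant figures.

1 cal = 4.18400 × 10^7 ergs.
Thus 0.3541 × 4.18400 × 10^7 ≈ 1.482 × 10^7 erg.

1.482 × 10^7 erg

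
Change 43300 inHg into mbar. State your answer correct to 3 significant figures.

1 inch of mercury = 33.8639 mbar.
Then 43300 × 33.8639 ≈ 1.47e+6 mbar.

1.47e+6 mbar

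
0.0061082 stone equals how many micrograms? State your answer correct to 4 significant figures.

3.879 × 10^7 micrograms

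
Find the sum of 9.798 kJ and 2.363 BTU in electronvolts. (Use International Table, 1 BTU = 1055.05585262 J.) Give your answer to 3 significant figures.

7.67 × 10^22 eV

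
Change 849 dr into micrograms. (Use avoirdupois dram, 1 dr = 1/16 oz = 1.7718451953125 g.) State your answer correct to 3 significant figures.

1.50e+9 micrograms

1 dram = 1.77185e+6 μg.
Then 849 × 1.77185e+6 ≈ 1.50e+9 μg.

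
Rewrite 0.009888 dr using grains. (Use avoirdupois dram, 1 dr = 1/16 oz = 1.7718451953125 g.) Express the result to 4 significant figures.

1 dr = 27.34375 gr.
So 0.009888 × 27.34375 ≈ 0.2704 gr.

0.2704 grains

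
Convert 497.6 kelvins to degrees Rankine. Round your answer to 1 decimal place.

895.7 degrees Rankine

°R = K × 9/5.
Applying the formula gives 895.7 °R.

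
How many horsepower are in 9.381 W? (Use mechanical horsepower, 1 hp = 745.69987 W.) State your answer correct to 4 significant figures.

0.01258 horsepower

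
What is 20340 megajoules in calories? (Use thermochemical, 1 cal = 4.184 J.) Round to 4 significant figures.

1 megajoule = 239006 cal.
20340 × 239006 ≈ 4.861e+9 cal.

4.861e+9 cal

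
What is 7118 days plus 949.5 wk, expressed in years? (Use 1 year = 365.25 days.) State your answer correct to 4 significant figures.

37.69 yr

7118 d = 19.4880 yr and 949.5 wk = 18.1971 yr.
19.4880 + 18.1971 ≈ 37.69 yr.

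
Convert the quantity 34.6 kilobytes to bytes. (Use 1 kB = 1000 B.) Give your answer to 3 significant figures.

34600 B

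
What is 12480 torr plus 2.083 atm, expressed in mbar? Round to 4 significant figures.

12480 torr = 16638.6 mbar and 2.083 atm = 2110.60 mbar.
16638.6 + 2110.60 ≈ 18750 mbar.

18750 mbar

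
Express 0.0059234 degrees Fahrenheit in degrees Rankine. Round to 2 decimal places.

°R = °F + 459.67.
Applying the formula gives 459.68 °R.

459.68 °R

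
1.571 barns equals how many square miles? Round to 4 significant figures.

6.066 × 10^-35 mi²

1 barn = 3.86102 × 10^-35 mi².
1.571 × 3.86102 × 10^-35 ≈ 6.066 × 10^-35 mi².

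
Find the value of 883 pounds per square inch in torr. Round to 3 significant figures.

45700 torr

1 pound per square inch = 51.7149 torr.
883 × 51.7149 ≈ 45700 torr.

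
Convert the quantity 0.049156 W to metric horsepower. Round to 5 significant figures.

1 watt = 0.001359622 metric horsepower.
Then 0.049156 × 0.001359622 ≈ 6.6834 × 10^-5 PS.

6.6834 × 10^-5 PS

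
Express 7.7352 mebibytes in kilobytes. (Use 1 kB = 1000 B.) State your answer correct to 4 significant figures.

8111 kB

1 MiB = 1048.58 kB.
Then 7.7352 × 1048.58 ≈ 8111 kB.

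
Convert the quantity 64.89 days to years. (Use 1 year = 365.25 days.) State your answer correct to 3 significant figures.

0.178 years

1 day = 0.00273785 years.
So 64.89 × 0.00273785 ≈ 0.178 yr.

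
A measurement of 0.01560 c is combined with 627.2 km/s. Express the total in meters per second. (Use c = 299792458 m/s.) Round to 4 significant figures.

0.01560 c = 4.67676 × 10^6 m/s and 627.2 km/s = 627200 m/s.
4.67676 × 10^6 + 627200 ≈ 5.304 × 10^6 m/s.

5.304 × 10^6 meters per second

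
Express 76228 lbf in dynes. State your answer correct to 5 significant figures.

3.3908e+10 dynes

1 pound-force = 444822 dynes.
So 76228 × 444822 ≈ 3.3908e+10 dyn.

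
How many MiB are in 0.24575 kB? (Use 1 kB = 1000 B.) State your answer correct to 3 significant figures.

0.000234 MiB

1 kilobyte = 0.000953674 MiB.
Thus 0.24575 × 0.000953674 ≈ 0.000234 MiB.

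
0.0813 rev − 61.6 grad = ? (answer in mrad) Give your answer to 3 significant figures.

-457 milliradians

0.0813 rev = 510.823 mrad and 61.6 grad = 967.611 mrad.
510.823 − 967.611 ≈ -457 mrad.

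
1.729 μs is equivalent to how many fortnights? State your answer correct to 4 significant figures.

1.429e-12 fortnight

1 microsecond = 8.26720e-13 fortnights.
So 1.729 × 8.26720e-13 ≈ 1.429e-12 fortnight.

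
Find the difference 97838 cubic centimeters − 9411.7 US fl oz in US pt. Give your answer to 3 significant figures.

97838 cm³ = 206.769 US pt and 9411.7 US fl oz = 588.231 US pt.
206.769 − 588.231 ≈ -381 US pt.

-381 US pints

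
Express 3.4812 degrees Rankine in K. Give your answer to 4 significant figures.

1.934 K

°R = K × 9/5.
Applying the formula gives 1.934 K.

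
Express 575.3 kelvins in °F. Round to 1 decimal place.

575.9 °F

K = (°F + 459.67) × 5/9.
Applying the formula gives 575.9 °F.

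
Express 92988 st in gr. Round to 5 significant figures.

9.1128 × 10^9 grains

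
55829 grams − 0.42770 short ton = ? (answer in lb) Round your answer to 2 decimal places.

-732.32 pounds

55829 g = 123.082 lb and 0.42770 short ton = 855.400 lb.
123.082 − 855.400 ≈ -732.32 lb.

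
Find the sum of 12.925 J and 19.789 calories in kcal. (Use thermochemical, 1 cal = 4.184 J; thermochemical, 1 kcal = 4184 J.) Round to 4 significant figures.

12.925 J = 0.00308915 kcal and 19.789 cal = 0.0197890 kcal.
0.00308915 + 0.0197890 ≈ 0.02288 kcal.

0.02288 kcal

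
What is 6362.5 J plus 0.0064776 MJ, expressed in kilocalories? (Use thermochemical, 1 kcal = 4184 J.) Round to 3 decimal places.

3.069 kilocalories

6362.5 J = 1.52067 kcal and 0.0064776 MJ = 1.54818 kcal.
1.52067 + 1.54818 ≈ 3.069 kcal.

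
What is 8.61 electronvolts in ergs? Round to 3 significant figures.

1.38 × 10^-11 erg

1 electronvolt = 1.60218 × 10^-12 ergs.
So 8.61 × 1.60218 × 10^-12 ≈ 1.38 × 10^-11 erg.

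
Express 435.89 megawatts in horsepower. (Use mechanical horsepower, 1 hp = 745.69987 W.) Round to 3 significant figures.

585000 hp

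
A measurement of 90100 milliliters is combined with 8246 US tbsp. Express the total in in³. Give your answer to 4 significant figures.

90100 mL = 5498.24 in³ and 8246 US tbsp = 7440.73 in³.
5498.24 + 7440.73 ≈ 12940 in³.

12940 in³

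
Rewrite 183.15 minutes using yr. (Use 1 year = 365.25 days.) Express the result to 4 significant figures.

1 minute = 1.90129e-6 yr.
183.15 × 1.90129e-6 ≈ 0.0003482 yr.

0.0003482 yr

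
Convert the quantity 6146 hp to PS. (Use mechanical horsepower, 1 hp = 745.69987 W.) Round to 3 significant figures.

6230 PS

1 horsepower = 1.01387 metric horsepower.
Then 6146 × 1.01387 ≈ 6230 PS.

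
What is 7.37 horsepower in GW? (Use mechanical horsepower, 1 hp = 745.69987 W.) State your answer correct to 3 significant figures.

5.50e-6 gigawatts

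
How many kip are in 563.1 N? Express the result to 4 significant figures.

1 N = 0.000224809 kip.
So 563.1 × 0.000224809 ≈ 0.1266 kip.

0.1266 kips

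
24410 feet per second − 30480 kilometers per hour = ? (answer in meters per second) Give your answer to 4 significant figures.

-1026 meters per second

24410 ft/s = 7440.168 m/s and 30480 km/h = 8466.667 m/s.
7440.168 − 8466.667 ≈ -1026 m/s.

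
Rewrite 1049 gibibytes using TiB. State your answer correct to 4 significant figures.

1 GiB = 0.0009765625 TiB.
Thus 1049 × 0.0009765625 ≈ 1.024 TiB.

1.024 TiB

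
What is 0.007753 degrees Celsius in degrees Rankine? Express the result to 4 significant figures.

°R = (°C + 273.15) × 9/5.
Applying the formula gives 491.7 °R.

491.7 °R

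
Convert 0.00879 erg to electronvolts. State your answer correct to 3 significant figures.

5.49e+9 eV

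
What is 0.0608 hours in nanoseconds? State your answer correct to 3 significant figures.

1 h = 3.60000e+12 nanoseconds.
So 0.0608 × 3.60000e+12 ≈ 2.19e+11 ns.

2.19e+11 ns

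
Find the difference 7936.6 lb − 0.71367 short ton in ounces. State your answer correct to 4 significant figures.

7936.6 lb = 126986 oz and 0.71367 short ton = 22837.4 oz.
126986 − 22837.4 ≈ 104100 oz.

104100 oz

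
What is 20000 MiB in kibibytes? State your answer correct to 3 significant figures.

2.05e+7 KiB

1 mebibyte = 1024.00 KiB.
So 20000 × 1024.00 ≈ 2.05e+7 KiB.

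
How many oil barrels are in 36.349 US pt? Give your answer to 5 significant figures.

1 US pint = 0.00297619 oil barrels.
Thus 36.349 × 0.00297619 ≈ 0.10818 bbl.

0.10818 bbl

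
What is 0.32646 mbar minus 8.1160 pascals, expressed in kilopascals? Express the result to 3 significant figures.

0.0245 kilopascals

0.32646 mbar = 0.0326460 kPa and 8.1160 Pa = 0.00811600 kPa.
0.0326460 − 0.00811600 ≈ 0.0245 kPa.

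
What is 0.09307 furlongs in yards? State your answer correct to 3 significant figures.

20.5 yd

1 furlong = 220.000 yd.
So 0.09307 × 220.000 ≈ 20.5 yd.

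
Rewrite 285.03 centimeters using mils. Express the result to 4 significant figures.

112200 mil

1 cm = 393.701 mils.
So 285.03 × 393.701 ≈ 112200 mil.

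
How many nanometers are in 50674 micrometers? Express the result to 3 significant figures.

1 micrometer = 1000.00 nm.
50674 × 1000.00 ≈ 5.07e+7 nm.

5.07e+7 nm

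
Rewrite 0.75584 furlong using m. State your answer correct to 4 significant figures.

1 furlong = 201.168 m.
Thus 0.75584 × 201.168 ≈ 152.1 m.

152.1 m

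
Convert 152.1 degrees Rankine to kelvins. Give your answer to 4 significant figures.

84.50 K

°R = K × 9/5.
Applying the formula gives 84.50 K.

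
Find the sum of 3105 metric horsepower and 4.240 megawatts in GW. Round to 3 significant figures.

0.00652 gigawatts

3105 PS = 0.00228372 GW and 4.240 MW = 0.00424000 GW.
0.00228372 + 0.00424000 ≈ 0.00652 GW.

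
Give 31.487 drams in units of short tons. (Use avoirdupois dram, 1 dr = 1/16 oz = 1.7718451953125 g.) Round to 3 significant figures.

6.15 × 10^-5 short ton

1 dr = 1.953125 × 10^-6 short ton.
31.487 × 1.953125 × 10^-6 ≈ 6.15 × 10^-5 short ton.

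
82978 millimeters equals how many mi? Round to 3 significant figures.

0.0516 mi

1 mm = 6.21371 × 10^-7 miles.
So 82978 × 6.21371 × 10^-7 ≈ 0.0516 mi.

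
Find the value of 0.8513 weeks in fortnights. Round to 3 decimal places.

1 week = 0.500000 fortnights.
Then 0.8513 × 0.500000 ≈ 0.426 fortnight.

0.426 fortnight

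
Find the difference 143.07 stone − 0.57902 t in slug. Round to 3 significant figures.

22.6 slugs

143.07 st = 62.2545 slug and 0.57902 t = 39.6755 slug.
62.2545 − 39.6755 ≈ 22.6 slug.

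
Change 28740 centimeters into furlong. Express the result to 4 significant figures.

1 cm = 4.97097e-5 furlongs.
28740 × 4.97097e-5 ≈ 1.429 furlong.

1.429 furlong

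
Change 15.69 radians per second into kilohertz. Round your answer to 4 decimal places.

0.0025 kHz

1 radian per second = 0.000159155 kilohertz.
So 15.69 × 0.000159155 ≈ 0.0025 kHz.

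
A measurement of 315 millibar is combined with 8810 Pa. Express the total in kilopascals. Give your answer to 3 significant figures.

315 mbar = 31.5000 kPa and 8810 Pa = 8.81000 kPa.
31.5000 + 8.81000 ≈ 40.3 kPa.

40.3 kPa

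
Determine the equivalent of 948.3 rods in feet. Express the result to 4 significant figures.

1 rod = 16.5000 ft.
Then 948.3 × 16.5000 ≈ 15650 ft.

15650 feet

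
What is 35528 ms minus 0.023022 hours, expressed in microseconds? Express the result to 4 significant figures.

-4.735 × 10^7 μs

35528 ms = 3.55280 × 10^7 μs and 0.023022 h = 8.28792 × 10^7 μs.
3.55280 × 10^7 − 8.28792 × 10^7 ≈ -4.735 × 10^7 μs.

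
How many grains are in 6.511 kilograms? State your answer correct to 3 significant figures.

100000 gr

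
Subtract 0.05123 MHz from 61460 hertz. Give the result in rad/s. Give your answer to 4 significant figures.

64280 rad/s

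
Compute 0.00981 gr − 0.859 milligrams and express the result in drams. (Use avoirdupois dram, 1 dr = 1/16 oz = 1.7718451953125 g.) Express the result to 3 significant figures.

-0.000126 dr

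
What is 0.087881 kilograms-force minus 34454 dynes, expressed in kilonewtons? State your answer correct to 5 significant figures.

0.00051728 kN

0.087881 kgf = 0.000861818 kN and 34454 dyn = 0.000344540 kN.
0.000861818 − 0.000344540 ≈ 0.00051728 kN.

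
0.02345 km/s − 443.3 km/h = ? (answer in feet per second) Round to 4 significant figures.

-327.1 ft/s

0.02345 km/s = 76.9357 ft/s and 443.3 km/h = 403.999 ft/s.
76.9357 − 403.999 ≈ -327.1 ft/s.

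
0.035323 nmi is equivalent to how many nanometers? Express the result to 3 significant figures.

6.54 × 10^10 nm

1 nmi = 1.85200 × 10^12 nm.
Thus 0.035323 × 1.85200 × 10^12 ≈ 6.54 × 10^10 nm.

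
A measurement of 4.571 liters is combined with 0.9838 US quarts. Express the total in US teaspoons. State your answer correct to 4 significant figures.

1116 US tsp

4.571 L = 927.383 US tsp and 0.9838 US qt = 188.890 US tsp.
927.383 + 188.890 ≈ 1116 US tsp.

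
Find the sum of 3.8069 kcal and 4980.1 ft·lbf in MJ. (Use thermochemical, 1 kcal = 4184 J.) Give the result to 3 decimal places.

0.023 MJ

3.8069 kcal = 0.0159281 MJ and 4980.1 ft·lbf = 0.00675211 MJ.
0.0159281 + 0.00675211 ≈ 0.023 MJ.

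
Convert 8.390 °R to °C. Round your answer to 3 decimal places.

°R = (°C + 273.15) × 9/5.
Applying the formula gives -268.489 °C.

-268.489 °C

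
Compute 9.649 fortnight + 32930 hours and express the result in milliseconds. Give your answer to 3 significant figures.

1.30e+11 milliseconds

9.649 fortnight = 1.16714e+10 ms and 32930 h = 1.18548e+11 ms.
1.16714e+10 + 1.18548e+11 ≈ 1.30e+11 ms.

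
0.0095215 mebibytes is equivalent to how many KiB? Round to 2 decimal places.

9.75 KiB

1 mebibyte = 1024.00 KiB.
Thus 0.0095215 × 1024.00 ≈ 9.75 KiB.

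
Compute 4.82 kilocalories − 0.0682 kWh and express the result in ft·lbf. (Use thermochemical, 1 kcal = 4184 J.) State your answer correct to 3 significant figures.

4.82 kcal = 14874.3 ft·lbf and 0.0682 kWh = 181086 ft·lbf.
14874.3 − 181086 ≈ -166000 ft·lbf.

-166000 ft·lbf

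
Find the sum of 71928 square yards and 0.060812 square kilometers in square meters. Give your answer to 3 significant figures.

121000 square meters

71928 yd² = 60141.0 m² and 0.060812 km² = 60812.0 m².
60141.0 + 60812.0 ≈ 121000 m².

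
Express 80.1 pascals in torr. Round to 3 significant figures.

1 pascal = 0.00750062 torr.
So 80.1 × 0.00750062 ≈ 0.601 torr.

0.601 torr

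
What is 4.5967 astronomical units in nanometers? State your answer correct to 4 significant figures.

6.877e+20 nm

1 au = 1.49598e+20 nm.
So 4.5967 × 1.49598e+20 ≈ 6.877e+20 nm.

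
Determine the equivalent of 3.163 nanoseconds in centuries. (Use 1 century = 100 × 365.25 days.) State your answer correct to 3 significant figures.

1.00e-18 centuries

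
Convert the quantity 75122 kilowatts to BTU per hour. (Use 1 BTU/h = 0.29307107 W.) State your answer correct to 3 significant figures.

2.56 × 10^8 BTU/h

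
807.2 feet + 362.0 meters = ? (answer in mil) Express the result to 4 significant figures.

2.394 × 10^7 mils

807.2 ft = 9.68640 × 10^6 mil and 362.0 m = 1.42520 × 10^7 mil.
9.68640 × 10^6 + 1.42520 × 10^7 ≈ 2.394 × 10^7 mil.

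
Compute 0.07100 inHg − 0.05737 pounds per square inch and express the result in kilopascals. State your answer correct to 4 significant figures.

0.07100 inHg = 0.240434 kPa and 0.05737 psi = 0.395552 kPa.
0.240434 − 0.395552 ≈ -0.1551 kPa.

-0.1551 kPa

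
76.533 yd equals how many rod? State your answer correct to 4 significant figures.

13.92 rods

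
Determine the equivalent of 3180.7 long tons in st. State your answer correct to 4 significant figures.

508900 st

1 long ton = 160.000 st.
3180.7 × 160.000 ≈ 508900 st.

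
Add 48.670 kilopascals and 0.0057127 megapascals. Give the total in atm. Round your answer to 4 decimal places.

0.5367 atm

48.670 kPa = 0.480336 atm and 0.0057127 MPa = 0.0563800 atm.
0.480336 + 0.0563800 ≈ 0.5367 atm.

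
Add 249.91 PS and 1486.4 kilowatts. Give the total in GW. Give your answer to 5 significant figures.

249.91 PS = 0.000183808 GW and 1486.4 kW = 0.00148640 GW.
0.000183808 + 0.00148640 ≈ 0.0016702 GW.

0.0016702 GW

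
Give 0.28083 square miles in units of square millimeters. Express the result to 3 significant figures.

7.27e+11 mm²

1 mi² = 2.58999e+12 square millimeters.
Thus 0.28083 × 2.58999e+12 ≈ 7.27e+11 mm².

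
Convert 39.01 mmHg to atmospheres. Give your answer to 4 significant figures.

1 mmHg = 0.00131579 atmospheres.
39.01 × 0.00131579 ≈ 0.05133 atm.

0.05133 atm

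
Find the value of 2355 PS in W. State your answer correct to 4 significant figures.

1 PS = 735.499 W.
Thus 2355 × 735.499 ≈ 1.732 × 10^6 W.

1.732 × 10^6 watts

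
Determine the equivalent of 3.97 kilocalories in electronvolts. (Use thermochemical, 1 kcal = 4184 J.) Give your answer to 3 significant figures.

1 kilocalorie = 2.61145e+22 electronvolts.
3.97 × 2.61145e+22 ≈ 1.04e+23 eV.

1.04e+23 electronvolts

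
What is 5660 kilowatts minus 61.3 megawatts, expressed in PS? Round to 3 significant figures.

5660 kW = 7695.46 PS and 61.3 MW = 83344.8 PS.
7695.46 − 83344.8 ≈ -75600 PS.

-75600 PS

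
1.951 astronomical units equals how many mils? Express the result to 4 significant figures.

1.149e+16 mil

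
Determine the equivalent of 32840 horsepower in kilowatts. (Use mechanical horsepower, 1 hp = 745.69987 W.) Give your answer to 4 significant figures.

1 horsepower = 0.745700 kW.
32840 × 0.745700 ≈ 24490 kW.

24490 kW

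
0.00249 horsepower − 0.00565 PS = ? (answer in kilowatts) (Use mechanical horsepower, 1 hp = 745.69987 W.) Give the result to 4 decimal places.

-0.0023 kW

0.00249 hp = 0.00185679 kW and 0.00565 PS = 0.00415557 kW.
0.00185679 − 0.00415557 ≈ -0.0023 kW.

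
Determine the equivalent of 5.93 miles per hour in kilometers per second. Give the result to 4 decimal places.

0.0027 km/s

1 mile per hour = 0.000447040 kilometers per second.
Thus 5.93 × 0.000447040 ≈ 0.0027 km/s.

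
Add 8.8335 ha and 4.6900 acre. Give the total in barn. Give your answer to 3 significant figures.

8.8335 ha = 8.83350 × 10^32 barn and 4.6900 acre = 1.89798 × 10^32 barn.
8.83350 × 10^32 + 1.89798 × 10^32 ≈ 1.07 × 10^33 barn.

1.07 × 10^33 barn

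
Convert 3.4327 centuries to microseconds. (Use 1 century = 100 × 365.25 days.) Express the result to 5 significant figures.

1 century = 3.15576e+15 μs.
So 3.4327 × 3.15576e+15 ≈ 1.0833e+16 μs.

1.0833e+16 μs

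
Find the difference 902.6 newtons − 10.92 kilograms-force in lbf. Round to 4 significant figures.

178.8 lbf

902.6 N = 202.913 lbf and 10.92 kgf = 24.0745 lbf.
202.913 − 24.0745 ≈ 178.8 lbf.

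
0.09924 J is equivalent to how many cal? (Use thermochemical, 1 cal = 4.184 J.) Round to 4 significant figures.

1 joule = 0.239006 cal.
0.09924 × 0.239006 ≈ 0.02372 cal.

0.02372 calories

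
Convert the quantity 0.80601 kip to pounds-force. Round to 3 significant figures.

1 kip = 1000.00 pounds-force.
Thus 0.80601 × 1000.00 ≈ 806 lbf.

806 lbf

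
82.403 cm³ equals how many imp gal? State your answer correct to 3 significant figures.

0.0181 imp gal

1 cm³ = 0.000219969 imp gal.
So 82.403 × 0.000219969 ≈ 0.0181 imp gal.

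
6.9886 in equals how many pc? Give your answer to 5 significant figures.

5.7527 × 10^-18 parsecs

1 inch = 8.23158 × 10^-19 parsecs.
So 6.9886 × 8.23158 × 10^-19 ≈ 5.7527 × 10^-18 pc.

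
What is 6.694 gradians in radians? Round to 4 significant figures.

0.1051 radians

1 gradian = 0.0157080 radians.
6.694 × 0.0157080 ≈ 0.1051 rad.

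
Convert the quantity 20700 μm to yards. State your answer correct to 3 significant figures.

1 micrometer = 1.09361e-6 yd.
Thus 20700 × 1.09361e-6 ≈ 0.0226 yd.

0.0226 yards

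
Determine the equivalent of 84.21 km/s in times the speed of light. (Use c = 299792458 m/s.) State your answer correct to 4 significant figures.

1 km/s = 3.33564e-6 times the speed of light.
84.21 × 3.33564e-6 ≈ 0.0002809 c.

0.0002809 c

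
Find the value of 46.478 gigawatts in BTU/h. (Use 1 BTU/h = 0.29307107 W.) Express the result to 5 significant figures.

1.5859e+11 BTU/h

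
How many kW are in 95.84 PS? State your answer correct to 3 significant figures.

70.5 kW

1 metric horsepower = 0.735499 kW.
Then 95.84 × 0.735499 ≈ 70.5 kW.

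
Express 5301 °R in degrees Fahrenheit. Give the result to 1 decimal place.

°R = °F + 459.67.
Applying the formula gives 4841.3 °F.

4841.3 degrees Fahrenheit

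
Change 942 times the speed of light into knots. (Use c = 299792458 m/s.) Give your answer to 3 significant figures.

5.49 × 10^11 knots

1 speed of light = 5.82750 × 10^8 knots.
So 942 × 5.82750 × 10^8 ≈ 5.49 × 10^11 kn.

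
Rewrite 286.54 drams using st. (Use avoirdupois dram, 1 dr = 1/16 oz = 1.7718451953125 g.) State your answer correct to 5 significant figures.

0.079950 st

1 dr = 0.000279018 stone.
286.54 × 0.000279018 ≈ 0.079950 st.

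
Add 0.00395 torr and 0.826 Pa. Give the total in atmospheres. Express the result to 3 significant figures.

1.33e-5 atm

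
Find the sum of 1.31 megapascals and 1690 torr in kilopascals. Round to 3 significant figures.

1540 kPa

1.31 MPa = 1310.00 kPa and 1690 torr = 225.315 kPa.
1310.00 + 225.315 ≈ 1540 kPa.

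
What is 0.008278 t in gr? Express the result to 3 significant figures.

1 t = 1.54324e+7 grains.
Then 0.008278 × 1.54324e+7 ≈ 128000 gr.

128000 gr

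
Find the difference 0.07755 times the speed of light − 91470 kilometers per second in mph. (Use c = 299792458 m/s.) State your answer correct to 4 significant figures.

-1.526e+8 mph

0.07755 c = 5.20063e+7 mph and 91470 km/s = 2.04613e+8 mph.
5.20063e+7 − 2.04613e+8 ≈ -1.526e+8 mph.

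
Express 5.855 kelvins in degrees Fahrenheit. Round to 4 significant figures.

K = (°F + 459.67) × 5/9.
Applying the formula gives -449.1 °F.

-449.1 degrees Fahrenheit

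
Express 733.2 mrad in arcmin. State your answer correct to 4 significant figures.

1 mrad = 3.43775 arcmin.
733.2 × 3.43775 ≈ 2521 arcmin.

2521 arcmin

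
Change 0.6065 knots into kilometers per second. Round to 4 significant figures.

1 knot = 0.000514444 km/s.
Thus 0.6065 × 0.000514444 ≈ 0.0003120 km/s.

0.0003120 km/s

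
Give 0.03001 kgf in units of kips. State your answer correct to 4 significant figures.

6.616 × 10^-5 kip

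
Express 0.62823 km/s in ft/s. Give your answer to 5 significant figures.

1 kilometer per second = 3280.84 ft/s.
So 0.62823 × 3280.84 ≈ 2061.1 ft/s.

2061.1 ft/s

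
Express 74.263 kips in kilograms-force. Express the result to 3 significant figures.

1 kip = 453.592 kilograms-force.
So 74.263 × 453.592 ≈ 33700 kgf.

33700 kgf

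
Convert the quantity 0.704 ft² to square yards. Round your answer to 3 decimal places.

0.078 square yards

1 square foot = 0.111111 yd².
Then 0.704 × 0.111111 ≈ 0.078 yd².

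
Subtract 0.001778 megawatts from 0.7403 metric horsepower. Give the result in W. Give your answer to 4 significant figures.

-1234 W

0.7403 PS = 544.490 W and 0.001778 MW = 1778.00 W.
544.490 − 1778.00 ≈ -1234 W.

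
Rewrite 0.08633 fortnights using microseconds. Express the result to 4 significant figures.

1.044e+11 microseconds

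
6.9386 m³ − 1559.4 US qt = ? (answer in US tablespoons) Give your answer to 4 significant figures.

369400 US tablespoons

6.9386 m³ = 469244 US tbsp and 1559.4 US qt = 99801.6 US tbsp.
469244 − 99801.6 ≈ 369400 US tbsp.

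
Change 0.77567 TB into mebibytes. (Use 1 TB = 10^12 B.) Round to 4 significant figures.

1 terabyte = 953674 mebibytes.
So 0.77567 × 953674 ≈ 739700 MiB.

739700 mebibytes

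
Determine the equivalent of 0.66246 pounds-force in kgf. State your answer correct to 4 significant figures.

0.3005 kgf

1 pound-force = 0.453592 kgf.
So 0.66246 × 0.453592 ≈ 0.3005 kgf.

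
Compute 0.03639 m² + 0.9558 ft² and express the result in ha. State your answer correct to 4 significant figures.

0.03639 m² = 3.63900e-6 ha and 0.9558 ft² = 8.87967e-6 ha.
3.63900e-6 + 8.87967e-6 ≈ 1.252e-5 ha.

1.252e-5 hectares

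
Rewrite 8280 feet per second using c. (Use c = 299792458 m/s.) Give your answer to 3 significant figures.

1 foot per second = 1.01670 × 10^-9 times the speed of light.
Thus 8280 × 1.01670 × 10^-9 ≈ 8.42 × 10^-6 c.

8.42 × 10^-6 times the speed of light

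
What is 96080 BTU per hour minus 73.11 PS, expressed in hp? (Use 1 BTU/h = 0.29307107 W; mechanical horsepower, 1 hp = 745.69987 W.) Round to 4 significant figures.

-34.35 horsepower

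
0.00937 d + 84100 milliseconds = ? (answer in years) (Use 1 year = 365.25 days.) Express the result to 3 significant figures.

2.83e-5 yr

0.00937 d = 2.56537e-5 yr and 84100 ms = 2.66497e-6 yr.
2.56537e-5 + 2.66497e-6 ≈ 2.83e-5 yr.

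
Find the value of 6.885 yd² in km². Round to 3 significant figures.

5.76e-6 square kilometers

1 square yard = 8.36127e-7 km².
So 6.885 × 8.36127e-7 ≈ 5.76e-6 km².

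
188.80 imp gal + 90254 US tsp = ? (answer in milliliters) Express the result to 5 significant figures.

1.3032e+6 mL

188.80 imp gal = 858302 mL and 90254 US tsp = 444855 mL.
858302 + 444855 ≈ 1.3032e+6 mL.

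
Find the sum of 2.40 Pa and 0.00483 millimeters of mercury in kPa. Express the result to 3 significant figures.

0.00304 kilopascals

2.40 Pa = 0.00240000 kPa and 0.00483 mmHg = 0.000643947 kPa.
0.00240000 + 0.000643947 ≈ 0.00304 kPa.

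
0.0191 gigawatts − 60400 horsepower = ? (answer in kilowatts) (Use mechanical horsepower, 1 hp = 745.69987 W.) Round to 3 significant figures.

0.0191 GW = 19100.0 kW and 60400 hp = 45040.3 kW.
19100.0 − 45040.3 ≈ -25900 kW.

-25900 kW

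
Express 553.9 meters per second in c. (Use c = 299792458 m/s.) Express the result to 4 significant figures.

1.848e-6 times the speed of light

1 meter per second = 3.33564e-9 c.
So 553.9 × 3.33564e-9 ≈ 1.848e-6 c.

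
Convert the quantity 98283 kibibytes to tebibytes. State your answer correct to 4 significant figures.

9.153e-5 TiB

1 kibibyte = 9.31323e-10 tebibytes.
So 98283 × 9.31323e-10 ≈ 9.153e-5 TiB.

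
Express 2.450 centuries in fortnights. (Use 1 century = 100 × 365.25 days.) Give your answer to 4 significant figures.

1 century = 2608.93 fortnight.
Thus 2.450 × 2608.93 ≈ 6392 fortnight.

6392 fortnight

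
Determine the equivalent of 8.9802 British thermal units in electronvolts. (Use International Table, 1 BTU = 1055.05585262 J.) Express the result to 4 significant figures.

1 BTU = 6.58514 × 10^21 eV.
Thus 8.9802 × 6.58514 × 10^21 ≈ 5.914 × 10^22 eV.

5.914 × 10^22 electronvolts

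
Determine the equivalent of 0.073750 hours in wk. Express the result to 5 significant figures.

0.00043899 wk

1 h = 0.00595238 wk.
Then 0.073750 × 0.00595238 ≈ 0.00043899 wk.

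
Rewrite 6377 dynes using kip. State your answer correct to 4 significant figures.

1 dyn = 2.24809 × 10^-9 kip.
So 6377 × 2.24809 × 10^-9 ≈ 1.434 × 10^-5 kip.

1.434 × 10^-5 kip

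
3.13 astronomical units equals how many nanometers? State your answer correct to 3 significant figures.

4.68 × 10^20 nanometers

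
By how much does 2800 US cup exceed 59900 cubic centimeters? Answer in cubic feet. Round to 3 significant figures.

2800 US cup = 23.3941 ft³ and 59900 cm³ = 2.11535 ft³.
23.3941 − 2.11535 ≈ 21.3 ft³.

21.3 cubic feet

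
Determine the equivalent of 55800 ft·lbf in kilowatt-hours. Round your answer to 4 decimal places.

0.0210 kWh

1 foot-pound = 3.76616 × 10^-7 kWh.
Then 55800 × 3.76616 × 10^-7 ≈ 0.0210 kWh.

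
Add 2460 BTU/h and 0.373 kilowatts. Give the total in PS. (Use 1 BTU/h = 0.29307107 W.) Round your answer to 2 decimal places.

2460 BTU/h = 0.980226 PS and 0.373 kW = 0.507139 PS.
0.980226 + 0.507139 ≈ 1.49 PS.

1.49 metric horsepower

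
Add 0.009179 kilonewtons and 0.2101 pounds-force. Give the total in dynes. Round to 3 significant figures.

0.009179 kN = 917900 dyn and 0.2101 lbf = 93457.1 dyn.
917900 + 93457.1 ≈ 1.01 × 10^6 dyn.

1.01 × 10^6 dynes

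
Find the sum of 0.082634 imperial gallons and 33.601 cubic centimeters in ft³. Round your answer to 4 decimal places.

0.082634 imp gal = 0.0132664 ft³ and 33.601 cm³ = 0.00118661 ft³.
0.0132664 + 0.00118661 ≈ 0.0145 ft³.

0.0145 ft³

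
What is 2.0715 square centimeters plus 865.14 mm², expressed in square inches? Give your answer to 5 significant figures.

1.6621 in²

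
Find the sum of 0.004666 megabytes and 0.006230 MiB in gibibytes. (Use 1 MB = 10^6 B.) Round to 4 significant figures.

1.043 × 10^-5 gibibytes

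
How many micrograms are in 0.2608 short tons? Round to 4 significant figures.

1 short ton = 9.07185e+11 micrograms.
Thus 0.2608 × 9.07185e+11 ≈ 2.366e+11 μg.

2.366e+11 micrograms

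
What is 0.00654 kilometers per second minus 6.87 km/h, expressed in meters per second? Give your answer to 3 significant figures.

4.63 meters per second

0.00654 km/s = 6.54000 m/s and 6.87 km/h = 1.90833 m/s.
6.54000 − 1.90833 ≈ 4.63 m/s.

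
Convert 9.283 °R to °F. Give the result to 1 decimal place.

°R = °F + 459.67.
Applying the formula gives -450.4 °F.

-450.4 degrees Fahrenheit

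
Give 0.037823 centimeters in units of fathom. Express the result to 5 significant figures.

1 cm = 0.00546807 fathoms.
Thus 0.037823 × 0.00546807 ≈ 0.00020682 fathom.

0.00020682 fathoms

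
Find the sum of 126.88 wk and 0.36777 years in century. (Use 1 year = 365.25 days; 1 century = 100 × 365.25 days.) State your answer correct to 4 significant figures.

126.88 wk = 0.0243165 century and 0.36777 yr = 0.00367770 century.
0.0243165 + 0.00367770 ≈ 0.02799 century.

0.02799 century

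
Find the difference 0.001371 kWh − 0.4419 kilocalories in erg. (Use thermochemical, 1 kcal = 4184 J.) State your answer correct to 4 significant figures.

0.001371 kWh = 4.93560 × 10^10 erg and 0.4419 kcal = 1.84891 × 10^10 erg.
4.93560 × 10^10 − 1.84891 × 10^10 ≈ 3.087 × 10^10 erg.

3.087 × 10^10 erg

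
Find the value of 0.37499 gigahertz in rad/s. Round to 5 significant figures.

2.3561 × 10^9 rad/s

1 gigahertz = 6.28319 × 10^9 radians per second.
0.37499 × 6.28319 × 10^9 ≈ 2.3561 × 10^9 rad/s.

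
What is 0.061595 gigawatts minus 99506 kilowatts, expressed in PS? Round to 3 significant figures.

0.061595 GW = 83745.9 PS and 99506 kW = 135291 PS.
83745.9 − 135291 ≈ -51500 PS.

-51500 PS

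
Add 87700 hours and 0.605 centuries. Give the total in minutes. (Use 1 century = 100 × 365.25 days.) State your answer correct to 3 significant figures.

87700 h = 5.26200 × 10^6 min and 0.605 century = 3.18206 × 10^7 min.
5.26200 × 10^6 + 3.18206 × 10^7 ≈ 3.71 × 10^7 min.

3.71 × 10^7 min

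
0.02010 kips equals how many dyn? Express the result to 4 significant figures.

1 kip = 4.44822e+8 dynes.
So 0.02010 × 4.44822e+8 ≈ 8.941e+6 dyn.

8.941e+6 dyn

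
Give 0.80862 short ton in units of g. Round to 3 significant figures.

1 short ton = 907185 g.
So 0.80862 × 907185 ≈ 734000 g.

734000 grams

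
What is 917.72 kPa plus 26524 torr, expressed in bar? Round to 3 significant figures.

44.5 bar

917.72 kPa = 9.17720 bar and 26524 torr = 35.3624 bar.
9.17720 + 35.3624 ≈ 44.5 bar.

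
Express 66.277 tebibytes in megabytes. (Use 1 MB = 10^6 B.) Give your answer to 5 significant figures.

1 TiB = 1.09951e+6 MB.
Thus 66.277 × 1.09951e+6 ≈ 7.2872e+7 MB.

7.2872e+7 megabytes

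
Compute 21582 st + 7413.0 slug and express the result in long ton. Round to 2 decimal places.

21582 st = 134.8875 long ton and 7413.0 slug = 106.4760 long ton.
134.8875 + 106.4760 ≈ 241.36 long ton.

241.36 long tons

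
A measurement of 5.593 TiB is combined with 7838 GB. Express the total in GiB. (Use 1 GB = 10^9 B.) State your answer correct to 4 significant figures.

5.593 TiB = 5727.23 GiB and 7838 GB = 7299.71 GiB.
5727.23 + 7299.71 ≈ 13030 GiB.

13030 GiB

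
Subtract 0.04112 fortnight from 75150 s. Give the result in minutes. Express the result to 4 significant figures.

423.5 min

75150 s = 1252.50 min and 0.04112 fortnight = 828.979 min.
1252.50 − 828.979 ≈ 423.5 min.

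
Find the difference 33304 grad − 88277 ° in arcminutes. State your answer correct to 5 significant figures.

33304 grad = 1.79842e+6 arcmin and 88277 ° = 5.29662e+6 arcmin.
1.79842e+6 − 5.29662e+6 ≈ -3.4982e+6 arcmin.

-3.4982e+6 arcminutes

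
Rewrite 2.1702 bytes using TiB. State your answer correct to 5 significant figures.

1.9738e-12 TiB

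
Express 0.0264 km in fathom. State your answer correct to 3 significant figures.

1 kilometer = 546.807 fathoms.
So 0.0264 × 546.807 ≈ 14.4 fathom.

14.4 fathom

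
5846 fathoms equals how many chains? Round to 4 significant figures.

1 fathom = 0.0909091 chain.
5846 × 0.0909091 ≈ 531.5 chain.

531.5 chain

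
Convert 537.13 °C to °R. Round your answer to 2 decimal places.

1458.50 degrees Rankine

°R = (°C + 273.15) × 9/5.
Applying the formula gives 1458.50 °R.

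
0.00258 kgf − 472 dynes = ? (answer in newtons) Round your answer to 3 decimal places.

0.00258 kgf = 0.0253012 N and 472 dyn = 0.00472000 N.
0.0253012 − 0.00472000 ≈ 0.021 N.

0.021 N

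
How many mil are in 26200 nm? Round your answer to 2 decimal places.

1.03 mil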